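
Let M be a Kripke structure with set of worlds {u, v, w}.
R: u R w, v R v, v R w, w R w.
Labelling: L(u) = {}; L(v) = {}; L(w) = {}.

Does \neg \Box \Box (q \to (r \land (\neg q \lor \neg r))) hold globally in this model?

Recall that \Box ψ holds at a world iff ψ holds at every accessible world, and \Diamond ψ holds iff ψ holds at some accessible world.
Let φ = \neg \Box \Box (q \to (r \land (\neg q \lor \neg r))). Evaluate φ at each world:
  u (successors {w}): φ is false.
  v (successors {v, w}): φ is false.
  w (successors {w}): φ is false.
Detail at u (counterexample):
  At u: \Box \Box (q \to (r \land (\neg q \lor \neg r))) is true, so \neg \Box \Box (q \to (r \land (\neg q \lor \neg r))) is false.
    At u: \Box \Box (q \to (r \land (\neg q \lor \neg r))) requires \Box (q \to (r \land (\neg q \lor \neg r))) at every successor {w}.
      At w: \Box (q \to (r \land (\neg q \lor \neg r))) is true.
    So \Box \Box (q \to (r \land (\neg q \lor \neg r))) is true at u.

No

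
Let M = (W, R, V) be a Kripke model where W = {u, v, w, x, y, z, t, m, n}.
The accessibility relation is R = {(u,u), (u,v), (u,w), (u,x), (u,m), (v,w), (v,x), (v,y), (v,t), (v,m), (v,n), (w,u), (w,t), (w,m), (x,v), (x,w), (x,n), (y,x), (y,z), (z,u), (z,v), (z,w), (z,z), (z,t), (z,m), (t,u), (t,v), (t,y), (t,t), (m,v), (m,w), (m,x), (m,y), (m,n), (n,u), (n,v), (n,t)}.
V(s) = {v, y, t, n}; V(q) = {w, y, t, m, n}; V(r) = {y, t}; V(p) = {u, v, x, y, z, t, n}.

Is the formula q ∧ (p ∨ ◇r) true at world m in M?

Yes

Recall that ◇ψ holds at a world iff ψ holds at some accessible world.
At m: q is true, p ∨ ◇r is true, so q ∧ (p ∨ ◇r) is true.
  At m: p is false, ◇r is true, so p ∨ ◇r is true.
    At m: ◇r requires r at some successor in {v, w, x, y, n}.
      r holds at y, so ◇r is true at m.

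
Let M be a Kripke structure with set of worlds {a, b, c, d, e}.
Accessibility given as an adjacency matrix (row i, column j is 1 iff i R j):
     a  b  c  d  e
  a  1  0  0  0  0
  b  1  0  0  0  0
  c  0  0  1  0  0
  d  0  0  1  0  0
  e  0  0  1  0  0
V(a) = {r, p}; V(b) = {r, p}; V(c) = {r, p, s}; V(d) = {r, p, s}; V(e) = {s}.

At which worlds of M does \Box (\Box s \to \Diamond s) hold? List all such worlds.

a, b, c, d, e

Let φ = \Box (\Box s \to \Diamond s). Evaluate φ at each world:
  a (successors {a}): φ is true.
  b (successors {a}): φ is true.
  c (successors {c}): φ is true.
  d (successors {c}): φ is true.
  e (successors {c}): φ is true.
For instance, at e:
  At e: \Box (\Box s \to \Diamond s) requires \Box s \to \Diamond s at every successor {c}.
      At c: \Box s is true, \Diamond s is true, so \Box s \to \Diamond s is true.
  So \Box (\Box s \to \Diamond s) is true at e.
Satisfying worlds: {a, b, c, d, e}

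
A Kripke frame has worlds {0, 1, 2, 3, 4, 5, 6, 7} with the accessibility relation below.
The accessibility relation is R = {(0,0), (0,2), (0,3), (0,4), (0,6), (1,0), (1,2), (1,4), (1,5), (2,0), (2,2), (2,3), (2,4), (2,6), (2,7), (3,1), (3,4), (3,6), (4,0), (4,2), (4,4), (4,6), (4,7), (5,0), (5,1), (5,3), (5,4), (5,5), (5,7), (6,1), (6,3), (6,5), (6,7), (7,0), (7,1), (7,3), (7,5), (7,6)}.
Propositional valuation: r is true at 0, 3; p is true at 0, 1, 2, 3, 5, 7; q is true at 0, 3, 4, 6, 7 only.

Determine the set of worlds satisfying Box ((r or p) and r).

none

Let φ = Box ((r or p) and r). Evaluate φ at each world:
  0 (successors {0, 2, 3, 4, 6}): φ is false.
  1 (successors {0, 2, 4, 5}): φ is false.
  2 (successors {0, 2, 3, 4, 6, 7}): φ is false.
  3 (successors {1, 4, 6}): φ is false.
  4 (successors {0, 2, 4, 6, 7}): φ is false.
  5 (successors {0, 1, 3, 4, 5, 7}): φ is false.
  6 (successors {1, 3, 5, 7}): φ is false.
  7 (successors {0, 1, 3, 5, 6}): φ is false.
For instance, at 0:
  At 0: Box ((r or p) and r) requires (r or p) and r at every successor {0, 2, 3, 4, 6}.
    (r or p) and r fails at 2, so Box ((r or p) and r) is false at 0.
Satisfying worlds: none.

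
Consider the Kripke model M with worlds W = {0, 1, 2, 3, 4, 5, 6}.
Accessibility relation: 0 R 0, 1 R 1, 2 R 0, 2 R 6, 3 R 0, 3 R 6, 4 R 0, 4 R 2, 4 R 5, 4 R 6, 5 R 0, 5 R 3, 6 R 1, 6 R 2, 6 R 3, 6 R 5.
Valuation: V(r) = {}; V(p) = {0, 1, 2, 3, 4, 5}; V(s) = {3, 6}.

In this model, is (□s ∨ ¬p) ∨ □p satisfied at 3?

No

Recall that □ψ holds at a world iff ψ holds at every accessible world, and ◇ψ holds iff ψ holds at some accessible world.
At 3: □s ∨ ¬p is false, □p is false, so (□s ∨ ¬p) ∨ □p is false.
  At 3: □s is false, ¬p is false, so □s ∨ ¬p is false.
    At 3: □s requires s at every successor {0, 6}.
      s fails at 0, so □s is false at 3.
  At 3: □p requires p at every successor {0, 6}.
    p fails at 6, so □p is false at 3.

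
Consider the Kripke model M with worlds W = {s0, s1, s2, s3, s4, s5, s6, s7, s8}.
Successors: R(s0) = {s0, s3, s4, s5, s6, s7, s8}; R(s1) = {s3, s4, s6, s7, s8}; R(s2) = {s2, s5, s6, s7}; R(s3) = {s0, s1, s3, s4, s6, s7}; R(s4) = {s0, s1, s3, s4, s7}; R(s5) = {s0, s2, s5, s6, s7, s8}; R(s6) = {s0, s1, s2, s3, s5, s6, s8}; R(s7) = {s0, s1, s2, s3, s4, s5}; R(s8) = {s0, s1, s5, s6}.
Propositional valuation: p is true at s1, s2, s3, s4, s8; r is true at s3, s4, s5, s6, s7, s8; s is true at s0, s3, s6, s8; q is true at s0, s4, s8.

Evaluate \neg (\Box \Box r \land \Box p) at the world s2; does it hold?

Yes

Recall that \Box ψ holds at a world iff ψ holds at every accessible world, and \Diamond ψ holds iff ψ holds at some accessible world.
At s2: \Box \Box r \land \Box p is false, so \neg (\Box \Box r \land \Box p) is true.
  At s2: \Box \Box r is false, \Box p is false, so \Box \Box r \land \Box p is false.
    At s2: \Box \Box r requires \Box r at every successor {s2, s5, s6, s7}.
      \Box r fails at s2, so \Box \Box r is false at s2.
    At s2: \Box p requires p at every successor {s2, s5, s6, s7}.
      p fails at s5, so \Box p is false at s2.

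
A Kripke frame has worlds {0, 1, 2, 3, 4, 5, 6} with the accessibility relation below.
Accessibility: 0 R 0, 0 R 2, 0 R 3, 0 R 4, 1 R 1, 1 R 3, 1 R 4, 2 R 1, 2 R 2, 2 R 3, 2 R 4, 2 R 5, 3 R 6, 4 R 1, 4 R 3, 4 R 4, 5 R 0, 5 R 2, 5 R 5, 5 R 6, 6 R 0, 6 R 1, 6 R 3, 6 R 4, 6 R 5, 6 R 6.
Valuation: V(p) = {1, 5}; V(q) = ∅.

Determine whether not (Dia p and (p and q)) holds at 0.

Yes

At 0: Dia p and (p and q) is false, so not (Dia p and (p and q)) is true.
  At 0: Dia p is false, p and q is false, so Dia p and (p and q) is false.
    At 0: Dia p requires p at some successor in {0, 2, 3, 4}.
      At 0: p is false.
      At 2: p is false.
      At 3: p is false.
      At 4: p is false.
    So Dia p is false at 0.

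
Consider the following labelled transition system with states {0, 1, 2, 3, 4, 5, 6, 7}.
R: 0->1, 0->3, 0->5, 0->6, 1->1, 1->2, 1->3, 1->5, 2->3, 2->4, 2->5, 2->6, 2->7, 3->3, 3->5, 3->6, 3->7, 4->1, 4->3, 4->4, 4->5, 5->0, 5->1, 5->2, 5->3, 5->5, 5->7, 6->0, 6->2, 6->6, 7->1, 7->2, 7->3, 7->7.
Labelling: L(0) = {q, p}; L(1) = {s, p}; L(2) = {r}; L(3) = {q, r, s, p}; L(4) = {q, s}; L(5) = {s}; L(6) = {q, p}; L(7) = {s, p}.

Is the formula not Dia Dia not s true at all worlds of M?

Recall that Dia ψ holds at a world iff ψ holds at some accessible world.
Let φ = not Dia Dia not s. Evaluate φ at each world:
  0 (successors {1, 3, 5, 6}): φ is false.
  1 (successors {1, 2, 3, 5}): φ is false.
  2 (successors {3, 4, 5, 6, 7}): φ is false.
  3 (successors {3, 5, 6, 7}): φ is false.
  4 (successors {1, 3, 4, 5}): φ is false.
  5 (successors {0, 1, 2, 3, 5, 7}): φ is false.
  6 (successors {0, 2, 6}): φ is false.
  7 (successors {1, 2, 3, 7}): φ is false.
Detail at 0 (counterexample):
  At 0: Dia Dia not s is true, so not Dia Dia not s is false.
    At 0: Dia Dia not s requires Dia not s at some successor in {1, 3, 5, 6}.
      Dia not s holds at 1, so Dia Dia not s is true at 0.

No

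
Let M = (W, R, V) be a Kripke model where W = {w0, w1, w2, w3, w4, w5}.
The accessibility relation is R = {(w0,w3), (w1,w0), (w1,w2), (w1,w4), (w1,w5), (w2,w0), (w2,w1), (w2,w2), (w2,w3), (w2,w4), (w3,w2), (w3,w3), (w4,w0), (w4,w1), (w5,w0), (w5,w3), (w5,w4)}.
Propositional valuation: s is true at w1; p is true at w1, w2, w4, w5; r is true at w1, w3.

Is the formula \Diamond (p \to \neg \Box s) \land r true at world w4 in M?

At w4: \Diamond (p \to \neg \Box s) is true, r is false, so \Diamond (p \to \neg \Box s) \land r is false.
  At w4: \Diamond (p \to \neg \Box s) requires p \to \neg \Box s at some successor in {w0, w1}.
    p \to \neg \Box s holds at w0, so \Diamond (p \to \neg \Box s) is true at w4.
      At w0: p is false, \neg \Box s is true, so p \to \neg \Box s is true.

No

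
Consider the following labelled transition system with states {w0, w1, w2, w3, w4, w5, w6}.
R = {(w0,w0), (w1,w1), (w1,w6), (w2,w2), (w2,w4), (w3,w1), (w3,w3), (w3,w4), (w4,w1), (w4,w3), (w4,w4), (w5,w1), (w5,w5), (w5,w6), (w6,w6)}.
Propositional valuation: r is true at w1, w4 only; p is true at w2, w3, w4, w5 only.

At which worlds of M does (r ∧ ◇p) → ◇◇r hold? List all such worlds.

Let φ = (r ∧ ◇p) → ◇◇r. Evaluate φ at each world:
  w0 (successors {w0}): φ is true.
  w1 (successors {w1, w6}): φ is true.
  w2 (successors {w2, w4}): φ is true.
  w3 (successors {w1, w3, w4}): φ is true.
  w4 (successors {w1, w3, w4}): φ is true.
  w5 (successors {w1, w5, w6}): φ is true.
  w6 (successors {w6}): φ is true.
For instance, at w0:
  At w0: r ∧ ◇p is false, ◇◇r is false, so (r ∧ ◇p) → ◇◇r is true.
    At w0: r is false, ◇p is false, so r ∧ ◇p is false.
      At w0: ◇p requires p at some successor in {w0}.
        At w0: p is false.
      So ◇p is false at w0.
    At w0: ◇◇r requires ◇r at some successor in {w0}.
      At w0: ◇r is false.
    So ◇◇r is false at w0.
Satisfying worlds: {w0, w1, w2, w3, w4, w5, w6}

w0, w1, w2, w3, w4, w5, w6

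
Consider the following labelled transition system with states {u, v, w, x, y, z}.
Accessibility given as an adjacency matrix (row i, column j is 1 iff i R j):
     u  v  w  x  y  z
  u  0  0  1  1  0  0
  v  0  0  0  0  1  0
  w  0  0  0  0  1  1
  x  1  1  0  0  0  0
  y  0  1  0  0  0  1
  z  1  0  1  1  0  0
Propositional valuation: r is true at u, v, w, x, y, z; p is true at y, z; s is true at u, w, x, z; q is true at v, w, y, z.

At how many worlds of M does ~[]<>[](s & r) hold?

Let φ = ~[]<>[](s & r). Evaluate φ at each world:
  u (successors {w, x}): φ is false.
  v (successors {y}): φ is false.
  w (successors {y, z}): φ is false.
  x (successors {u, v}): φ is true.
  y (successors {v, z}): φ is true.
  z (successors {u, w, x}): φ is true.
For instance, at w:
  At w: []<>[](s & r) is true, so ~[]<>[](s & r) is false.
    At w: []<>[](s & r) requires <>[](s & r) at every successor {y, z}.
      At y: <>[](s & r) is true.
      At z: <>[](s & r) is true.
    So []<>[](s & r) is true at w.
Satisfying worlds: {x, y, z}

3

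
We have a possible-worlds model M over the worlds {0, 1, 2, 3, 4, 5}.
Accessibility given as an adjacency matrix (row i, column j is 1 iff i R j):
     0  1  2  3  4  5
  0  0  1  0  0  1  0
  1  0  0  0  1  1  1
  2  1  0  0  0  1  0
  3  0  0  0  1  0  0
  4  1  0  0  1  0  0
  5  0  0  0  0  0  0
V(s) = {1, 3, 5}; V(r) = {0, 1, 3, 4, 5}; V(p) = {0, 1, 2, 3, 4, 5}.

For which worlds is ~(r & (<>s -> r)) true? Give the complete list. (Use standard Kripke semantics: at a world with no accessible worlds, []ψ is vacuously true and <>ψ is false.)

Let φ = ~(r & (<>s -> r)). Evaluate φ at each world:
  0 (successors {1, 4}): φ is false.
  1 (successors {3, 4, 5}): φ is false.
  2 (successors {0, 4}): φ is true.
  3 (successors {3}): φ is false.
  4 (successors {0, 3}): φ is false.
  5 (successors ∅): φ is false.
For instance, at 2:
  At 2: r & (<>s -> r) is false, so ~(r & (<>s -> r)) is true.
    At 2: r is false, <>s -> r is true, so r & (<>s -> r) is false.
      At 2: <>s is false, r is false, so <>s -> r is true.
Satisfying worlds: {2}

2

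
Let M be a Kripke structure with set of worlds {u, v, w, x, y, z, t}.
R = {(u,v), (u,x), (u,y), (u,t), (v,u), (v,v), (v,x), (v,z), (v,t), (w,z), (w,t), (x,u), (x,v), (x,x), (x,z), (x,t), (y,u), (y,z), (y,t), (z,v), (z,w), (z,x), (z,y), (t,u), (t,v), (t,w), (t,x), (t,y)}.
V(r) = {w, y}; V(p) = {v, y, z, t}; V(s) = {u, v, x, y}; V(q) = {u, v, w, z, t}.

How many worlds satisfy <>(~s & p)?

5

Recall that <>ψ holds at a world iff ψ holds at some accessible world.
Let φ = <>(~s & p). Evaluate φ at each world:
  u (successors {v, x, y, t}): φ is true.
  v (successors {u, v, x, z, t}): φ is true.
  w (successors {z, t}): φ is true.
  x (successors {u, v, x, z, t}): φ is true.
  y (successors {u, z, t}): φ is true.
  z (successors {v, w, x, y}): φ is false.
  t (successors {u, v, w, x, y}): φ is false.
For instance, at z:
  At z: <>(~s & p) requires ~s & p at some successor in {v, w, x, y}.
    At v: ~s & p is false.
    At w: ~s & p is false.
    At x: ~s & p is false.
    At y: ~s & p is false.
  So <>(~s & p) is false at z.
Satisfying worlds: {u, v, w, x, y}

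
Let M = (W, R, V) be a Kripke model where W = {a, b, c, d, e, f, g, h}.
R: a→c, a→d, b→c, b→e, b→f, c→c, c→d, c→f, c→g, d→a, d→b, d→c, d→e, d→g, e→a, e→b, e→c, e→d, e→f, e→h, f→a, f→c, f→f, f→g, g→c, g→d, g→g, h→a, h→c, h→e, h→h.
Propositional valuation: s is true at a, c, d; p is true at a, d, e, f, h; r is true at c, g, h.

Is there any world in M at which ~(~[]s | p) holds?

Let φ = ~(~[]s | p). Evaluate φ at each world:
  a (successors {c, d}): φ is false.
  b (successors {c, e, f}): φ is false.
  c (successors {c, d, f, g}): φ is false.
  d (successors {a, b, c, e, g}): φ is false.
  e (successors {a, b, c, d, f, h}): φ is false.
  f (successors {a, c, f, g}): φ is false.
  g (successors {c, d, g}): φ is false.
  h (successors {a, c, e, h}): φ is false.
For instance, at e:
  At e: ~[]s | p is true, so ~(~[]s | p) is false.
    At e: ~[]s is true, p is true, so ~[]s | p is true.
      At e: []s is false, so ~[]s is true.

No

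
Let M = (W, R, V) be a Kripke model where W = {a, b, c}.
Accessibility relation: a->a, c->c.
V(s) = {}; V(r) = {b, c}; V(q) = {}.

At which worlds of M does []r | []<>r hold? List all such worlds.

b, c

Recall that []ψ holds at a world iff ψ holds at every accessible world, and <>ψ holds iff ψ holds at some accessible world.
Let φ = []r | []<>r. Evaluate φ at each world:
  a (successors {a}): φ is false.
  b (successors ∅): φ is true.
  c (successors {c}): φ is true.
For instance, at a:
  At a: []r is false, []<>r is false, so []r | []<>r is false.
    At a: []r requires r at every successor {a}.
      r fails at a, so []r is false at a.
    At a: []<>r requires <>r at every successor {a}.
      <>r fails at a, so []<>r is false at a.
Satisfying worlds: {b, c}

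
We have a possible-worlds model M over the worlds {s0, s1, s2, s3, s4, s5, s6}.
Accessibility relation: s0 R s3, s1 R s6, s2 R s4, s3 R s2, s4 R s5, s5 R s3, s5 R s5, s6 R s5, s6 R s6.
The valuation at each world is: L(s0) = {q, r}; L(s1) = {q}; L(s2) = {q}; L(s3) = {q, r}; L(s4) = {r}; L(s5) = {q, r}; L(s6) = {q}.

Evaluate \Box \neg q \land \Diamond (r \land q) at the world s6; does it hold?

At s6: \Box \neg q is false, \Diamond (r \land q) is true, so \Box \neg q \land \Diamond (r \land q) is false.
  At s6: \Box \neg q requires \neg q at every successor {s5, s6}.
    \neg q fails at s5, so \Box \neg q is false at s6.
  At s6: \Diamond (r \land q) requires r \land q at some successor in {s5, s6}.
    r \land q holds at s5, so \Diamond (r \land q) is true at s6.

No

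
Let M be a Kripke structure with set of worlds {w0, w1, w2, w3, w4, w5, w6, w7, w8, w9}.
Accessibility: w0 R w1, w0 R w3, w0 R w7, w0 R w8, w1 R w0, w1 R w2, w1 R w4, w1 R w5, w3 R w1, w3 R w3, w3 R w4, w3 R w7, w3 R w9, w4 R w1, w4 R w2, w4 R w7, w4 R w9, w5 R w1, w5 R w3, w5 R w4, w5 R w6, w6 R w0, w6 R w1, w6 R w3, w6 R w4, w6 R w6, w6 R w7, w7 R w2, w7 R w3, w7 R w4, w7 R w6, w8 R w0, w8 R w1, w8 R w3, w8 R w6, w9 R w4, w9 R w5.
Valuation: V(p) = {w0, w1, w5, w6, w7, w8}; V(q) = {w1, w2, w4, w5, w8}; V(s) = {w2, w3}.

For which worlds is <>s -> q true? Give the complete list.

Recall that <>ψ holds at a world iff ψ holds at some accessible world.
Let φ = <>s -> q. Evaluate φ at each world:
  w0 (successors {w1, w3, w7, w8}): φ is false.
  w1 (successors {w0, w2, w4, w5}): φ is true.
  w2 (successors ∅): φ is true.
  w3 (successors {w1, w3, w4, w7, w9}): φ is false.
  w4 (successors {w1, w2, w7, w9}): φ is true.
  w5 (successors {w1, w3, w4, w6}): φ is true.
  w6 (successors {w0, w1, w3, w4, w6, w7}): φ is false.
  w7 (successors {w2, w3, w4, w6}): φ is false.
  w8 (successors {w0, w1, w3, w6}): φ is true.
  w9 (successors {w4, w5}): φ is true.
For instance, at w1:
  At w1: <>s is true, q is true, so <>s -> q is true.
    At w1: <>s requires s at some successor in {w0, w2, w4, w5}.
      s holds at w2, so <>s is true at w1.
Satisfying worlds: {w1, w2, w4, w5, w8, w9}

w1, w2, w4, w5, w8, w9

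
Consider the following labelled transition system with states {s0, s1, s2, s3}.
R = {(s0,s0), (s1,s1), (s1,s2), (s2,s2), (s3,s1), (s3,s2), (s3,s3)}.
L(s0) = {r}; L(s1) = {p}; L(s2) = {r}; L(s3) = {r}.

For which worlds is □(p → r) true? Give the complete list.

Let φ = □(p → r). Evaluate φ at each world:
  s0 (successors {s0}): φ is true.
  s1 (successors {s1, s2}): φ is false.
  s2 (successors {s2}): φ is true.
  s3 (successors {s1, s2, s3}): φ is false.
For instance, at s0:
  At s0: □(p → r) requires p → r at every successor {s0}.
    At s0: p → r is true.
  So □(p → r) is true at s0.
Satisfying worlds: {s0, s2}

s0, s2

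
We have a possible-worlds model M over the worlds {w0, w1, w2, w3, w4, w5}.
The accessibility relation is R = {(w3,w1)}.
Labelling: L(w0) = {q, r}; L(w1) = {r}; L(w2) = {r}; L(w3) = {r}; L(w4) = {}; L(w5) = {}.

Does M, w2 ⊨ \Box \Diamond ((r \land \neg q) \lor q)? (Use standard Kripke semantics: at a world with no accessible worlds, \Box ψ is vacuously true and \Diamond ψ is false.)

Yes

At w2: no accessible worlds, so \Box \Diamond ((r \land \neg q) \lor q) holds vacuously.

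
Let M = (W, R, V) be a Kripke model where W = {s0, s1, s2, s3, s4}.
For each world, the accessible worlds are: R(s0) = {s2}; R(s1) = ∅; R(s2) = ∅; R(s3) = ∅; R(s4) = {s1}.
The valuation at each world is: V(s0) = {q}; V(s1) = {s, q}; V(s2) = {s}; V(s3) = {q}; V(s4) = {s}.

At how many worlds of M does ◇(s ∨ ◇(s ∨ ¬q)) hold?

Recall that ◇ψ holds at a world iff ψ holds at some accessible world.
Let φ = ◇(s ∨ ◇(s ∨ ¬q)). Evaluate φ at each world:
  s0 (successors {s2}): φ is true.
  s1 (successors ∅): φ is false.
  s2 (successors ∅): φ is false.
  s3 (successors ∅): φ is false.
  s4 (successors {s1}): φ is true.
For instance, at s4:
  At s4: ◇(s ∨ ◇(s ∨ ¬q)) requires s ∨ ◇(s ∨ ¬q) at some successor in {s1}.
    s ∨ ◇(s ∨ ¬q) holds at s1, so ◇(s ∨ ◇(s ∨ ¬q)) is true at s4.
      At s1: s is true, ◇(s ∨ ¬q) is false, so s ∨ ◇(s ∨ ¬q) is true.
Satisfying worlds: {s0, s4}

2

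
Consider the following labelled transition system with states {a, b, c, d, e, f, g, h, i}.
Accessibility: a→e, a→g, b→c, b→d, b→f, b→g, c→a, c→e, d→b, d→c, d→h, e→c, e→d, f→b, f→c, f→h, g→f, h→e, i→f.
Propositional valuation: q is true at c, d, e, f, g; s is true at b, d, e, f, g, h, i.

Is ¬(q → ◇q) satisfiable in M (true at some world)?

No

Let φ = ¬(q → ◇q). Evaluate φ at each world:
  a (successors {e, g}): φ is false.
  b (successors {c, d, f, g}): φ is false.
  c (successors {a, e}): φ is false.
  d (successors {b, c, h}): φ is false.
  e (successors {c, d}): φ is false.
  f (successors {b, c, h}): φ is false.
  g (successors {f}): φ is false.
  h (successors {e}): φ is false.
  i (successors {f}): φ is false.
For instance, at i:
  At i: q → ◇q is true, so ¬(q → ◇q) is false.
    At i: q is false, ◇q is true, so q → ◇q is true.
      At i: ◇q requires q at some successor in {f}.
        q holds at f, so ◇q is true at i.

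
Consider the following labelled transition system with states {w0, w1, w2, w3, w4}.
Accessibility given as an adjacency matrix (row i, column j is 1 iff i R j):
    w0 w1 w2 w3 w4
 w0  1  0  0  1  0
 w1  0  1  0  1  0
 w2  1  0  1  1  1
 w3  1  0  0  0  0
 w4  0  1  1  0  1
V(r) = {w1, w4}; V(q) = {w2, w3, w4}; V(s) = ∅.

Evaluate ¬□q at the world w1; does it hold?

At w1: □q is false, so ¬□q is true.
  At w1: □q requires q at every successor {w1, w3}.
    q fails at w1, so □q is false at w1.

Yes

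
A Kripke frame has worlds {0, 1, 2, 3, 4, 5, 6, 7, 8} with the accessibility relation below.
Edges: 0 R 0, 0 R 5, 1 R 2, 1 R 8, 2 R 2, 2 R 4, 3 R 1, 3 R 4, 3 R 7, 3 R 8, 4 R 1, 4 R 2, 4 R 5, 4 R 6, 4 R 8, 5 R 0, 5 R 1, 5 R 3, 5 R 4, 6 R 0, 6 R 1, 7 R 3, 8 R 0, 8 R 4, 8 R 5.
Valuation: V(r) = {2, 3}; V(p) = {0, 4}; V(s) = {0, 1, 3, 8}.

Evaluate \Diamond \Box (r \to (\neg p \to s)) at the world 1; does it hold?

At 1: \Diamond \Box (r \to (\neg p \to s)) requires \Box (r \to (\neg p \to s)) at some successor in {2, 8}.
  \Box (r \to (\neg p \to s)) holds at 8, so \Diamond \Box (r \to (\neg p \to s)) is true at 1.
    At 8: \Box (r \to (\neg p \to s)) requires r \to (\neg p \to s) at every successor {0, 4, 5}.
      At 0: r \to (\neg p \to s) is true.
      At 4: r \to (\neg p \to s) is true.
      At 5: r \to (\neg p \to s) is true.
    So \Box (r \to (\neg p \to s)) is true at 8.

Yes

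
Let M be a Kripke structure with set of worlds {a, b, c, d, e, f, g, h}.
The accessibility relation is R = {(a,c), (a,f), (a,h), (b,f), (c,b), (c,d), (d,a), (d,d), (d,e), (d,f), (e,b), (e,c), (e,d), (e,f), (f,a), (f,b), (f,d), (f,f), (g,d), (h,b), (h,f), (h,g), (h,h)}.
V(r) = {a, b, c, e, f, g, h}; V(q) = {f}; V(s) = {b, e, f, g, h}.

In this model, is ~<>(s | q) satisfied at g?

Yes

Recall that <>ψ holds at a world iff ψ holds at some accessible world.
At g: <>(s | q) is false, so ~<>(s | q) is true.
  At g: <>(s | q) requires s | q at some successor in {d}.
    At d: s | q is false.
  So <>(s | q) is false at g.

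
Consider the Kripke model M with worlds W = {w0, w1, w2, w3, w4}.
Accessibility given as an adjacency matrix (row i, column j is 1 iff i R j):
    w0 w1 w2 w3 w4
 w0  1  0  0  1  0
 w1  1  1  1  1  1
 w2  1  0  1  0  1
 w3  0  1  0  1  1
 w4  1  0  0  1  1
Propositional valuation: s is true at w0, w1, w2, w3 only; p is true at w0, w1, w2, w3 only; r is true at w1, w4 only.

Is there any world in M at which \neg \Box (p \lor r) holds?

No

Let φ = \neg \Box (p \lor r). Evaluate φ at each world:
  w0 (successors {w0, w3}): φ is false.
  w1 (successors {w0, w1, w2, w3, w4}): φ is false.
  w2 (successors {w0, w2, w4}): φ is false.
  w3 (successors {w1, w3, w4}): φ is false.
  w4 (successors {w0, w3, w4}): φ is false.
For instance, at w4:
  At w4: \Box (p \lor r) is true, so \neg \Box (p \lor r) is false.
    At w4: \Box (p \lor r) requires p \lor r at every successor {w0, w3, w4}.
      At w0: p \lor r is true.
      At w3: p \lor r is true.
      At w4: p \lor r is true.
    So \Box (p \lor r) is true at w4.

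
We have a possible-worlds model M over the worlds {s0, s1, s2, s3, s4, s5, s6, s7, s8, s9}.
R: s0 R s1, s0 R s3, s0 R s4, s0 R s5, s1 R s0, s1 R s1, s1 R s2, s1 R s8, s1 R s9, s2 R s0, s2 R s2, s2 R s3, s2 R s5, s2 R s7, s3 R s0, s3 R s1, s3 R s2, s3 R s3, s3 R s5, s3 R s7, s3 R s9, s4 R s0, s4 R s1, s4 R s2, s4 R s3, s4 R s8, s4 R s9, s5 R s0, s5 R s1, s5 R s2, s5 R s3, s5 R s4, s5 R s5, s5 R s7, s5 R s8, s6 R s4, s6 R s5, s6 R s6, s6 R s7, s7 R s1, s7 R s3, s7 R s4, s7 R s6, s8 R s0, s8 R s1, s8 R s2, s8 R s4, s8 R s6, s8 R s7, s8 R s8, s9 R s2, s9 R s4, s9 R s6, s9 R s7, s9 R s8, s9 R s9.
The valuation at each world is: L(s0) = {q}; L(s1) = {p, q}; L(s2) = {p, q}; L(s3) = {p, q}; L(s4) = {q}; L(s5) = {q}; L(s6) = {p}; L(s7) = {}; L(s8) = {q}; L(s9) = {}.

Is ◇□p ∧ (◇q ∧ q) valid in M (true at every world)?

Let φ = ◇□p ∧ (◇q ∧ q). Evaluate φ at each world:
  s0 (successors {s1, s3, s4, s5}): φ is false.
  s1 (successors {s0, s1, s2, s8, s9}): φ is false.
  s2 (successors {s0, s2, s3, s5, s7}): φ is false.
  s3 (successors {s0, s1, s2, s3, s5, s7, s9}): φ is false.
  s4 (successors {s0, s1, s2, s3, s8, s9}): φ is false.
  s5 (successors {s0, s1, s2, s3, s4, s5, s7, s8}): φ is false.
  s6 (successors {s4, s5, s6, s7}): φ is false.
  s7 (successors {s1, s3, s4, s6}): φ is false.
  s8 (successors {s0, s1, s2, s4, s6, s7, s8}): φ is false.
  s9 (successors {s2, s4, s6, s7, s8, s9}): φ is false.
Detail at s0 (counterexample):
  At s0: ◇□p is false, ◇q ∧ q is true, so ◇□p ∧ (◇q ∧ q) is false.
    At s0: ◇□p requires □p at some successor in {s1, s3, s4, s5}.
      At s1: □p is false.
      At s3: □p is false.
      At s4: □p is false.
      At s5: □p is false.
    So ◇□p is false at s0.
    At s0: ◇q is true, q is true, so ◇q ∧ q is true.
      At s0: ◇q requires q at some successor in {s1, s3, s4, s5}.
        q holds at s1, so ◇q is true at s0.

No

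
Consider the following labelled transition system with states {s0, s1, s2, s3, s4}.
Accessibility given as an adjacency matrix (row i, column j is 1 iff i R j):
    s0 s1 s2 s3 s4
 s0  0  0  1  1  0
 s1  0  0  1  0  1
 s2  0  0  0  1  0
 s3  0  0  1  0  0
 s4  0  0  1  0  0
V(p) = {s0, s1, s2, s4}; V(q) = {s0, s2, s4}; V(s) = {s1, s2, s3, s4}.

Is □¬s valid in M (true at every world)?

No

Let φ = □¬s. Evaluate φ at each world:
  s0 (successors {s2, s3}): φ is false.
  s1 (successors {s2, s4}): φ is false.
  s2 (successors {s3}): φ is false.
  s3 (successors {s2}): φ is false.
  s4 (successors {s2}): φ is false.
Detail at s0 (counterexample):
  At s0: □¬s requires ¬s at every successor {s2, s3}.
    ¬s fails at s2, so □¬s is false at s0.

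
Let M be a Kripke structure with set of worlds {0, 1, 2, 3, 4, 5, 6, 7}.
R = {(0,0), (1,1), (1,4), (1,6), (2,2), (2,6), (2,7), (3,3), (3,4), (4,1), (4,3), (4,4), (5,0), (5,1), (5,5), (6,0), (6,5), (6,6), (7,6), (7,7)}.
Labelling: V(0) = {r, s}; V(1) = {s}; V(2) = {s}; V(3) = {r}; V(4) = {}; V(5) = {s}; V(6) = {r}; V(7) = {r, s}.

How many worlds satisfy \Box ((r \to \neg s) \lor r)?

8

Recall that \Box ψ holds at a world iff ψ holds at every accessible world, and \Diamond ψ holds iff ψ holds at some accessible world.
Let φ = \Box ((r \to \neg s) \lor r). Evaluate φ at each world:
  0 (successors {0}): φ is true.
  1 (successors {1, 4, 6}): φ is true.
  2 (successors {2, 6, 7}): φ is true.
  3 (successors {3, 4}): φ is true.
  4 (successors {1, 3, 4}): φ is true.
  5 (successors {0, 1, 5}): φ is true.
  6 (successors {0, 5, 6}): φ is true.
  7 (successors {6, 7}): φ is true.
For instance, at 4:
  At 4: \Box ((r \to \neg s) \lor r) requires (r \to \neg s) \lor r at every successor {1, 3, 4}.
    At 1: (r \to \neg s) \lor r is true.
    At 3: (r \to \neg s) \lor r is true.
    At 4: (r \to \neg s) \lor r is true.
  So \Box ((r \to \neg s) \lor r) is true at 4.
Satisfying worlds: {0, 1, 2, 3, 4, 5, 6, 7}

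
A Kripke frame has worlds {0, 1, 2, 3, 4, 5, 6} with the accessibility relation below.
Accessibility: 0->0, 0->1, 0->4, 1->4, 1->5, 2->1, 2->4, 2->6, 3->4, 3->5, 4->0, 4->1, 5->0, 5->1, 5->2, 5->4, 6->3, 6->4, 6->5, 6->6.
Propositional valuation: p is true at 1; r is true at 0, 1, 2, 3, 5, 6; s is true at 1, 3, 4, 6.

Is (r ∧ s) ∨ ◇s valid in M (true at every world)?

Yes

Let φ = (r ∧ s) ∨ ◇s. Evaluate φ at each world:
  0 (successors {0, 1, 4}): φ is true.
  1 (successors {4, 5}): φ is true.
  2 (successors {1, 4, 6}): φ is true.
  3 (successors {4, 5}): φ is true.
  4 (successors {0, 1}): φ is true.
  5 (successors {0, 1, 2, 4}): φ is true.
  6 (successors {3, 4, 5, 6}): φ is true.
For instance, at 0:
  At 0: r ∧ s is false, ◇s is true, so (r ∧ s) ∨ ◇s is true.
    At 0: ◇s requires s at some successor in {0, 1, 4}.
      s holds at 1, so ◇s is true at 0.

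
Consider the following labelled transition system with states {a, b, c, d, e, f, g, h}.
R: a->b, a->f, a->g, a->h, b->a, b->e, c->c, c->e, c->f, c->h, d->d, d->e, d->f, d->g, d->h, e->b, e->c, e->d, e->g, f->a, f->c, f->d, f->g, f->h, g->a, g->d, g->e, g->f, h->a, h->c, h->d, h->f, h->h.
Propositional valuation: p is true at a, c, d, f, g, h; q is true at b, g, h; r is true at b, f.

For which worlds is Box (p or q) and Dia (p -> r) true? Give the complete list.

Let φ = Box (p or q) and Dia (p -> r). Evaluate φ at each world:
  a (successors {b, f, g, h}): φ is true.
  b (successors {a, e}): φ is false.
  c (successors {c, e, f, h}): φ is false.
  d (successors {d, e, f, g, h}): φ is false.
  e (successors {b, c, d, g}): φ is true.
  f (successors {a, c, d, g, h}): φ is false.
  g (successors {a, d, e, f}): φ is false.
  h (successors {a, c, d, f, h}): φ is true.
For instance, at b:
  At b: Box (p or q) is false, Dia (p -> r) is true, so Box (p or q) and Dia (p -> r) is false.
    At b: Box (p or q) requires p or q at every successor {a, e}.
      p or q fails at e, so Box (p or q) is false at b.
    At b: Dia (p -> r) requires p -> r at some successor in {a, e}.
      p -> r holds at e, so Dia (p -> r) is true at b.
Satisfying worlds: {a, e, h}

a, e, h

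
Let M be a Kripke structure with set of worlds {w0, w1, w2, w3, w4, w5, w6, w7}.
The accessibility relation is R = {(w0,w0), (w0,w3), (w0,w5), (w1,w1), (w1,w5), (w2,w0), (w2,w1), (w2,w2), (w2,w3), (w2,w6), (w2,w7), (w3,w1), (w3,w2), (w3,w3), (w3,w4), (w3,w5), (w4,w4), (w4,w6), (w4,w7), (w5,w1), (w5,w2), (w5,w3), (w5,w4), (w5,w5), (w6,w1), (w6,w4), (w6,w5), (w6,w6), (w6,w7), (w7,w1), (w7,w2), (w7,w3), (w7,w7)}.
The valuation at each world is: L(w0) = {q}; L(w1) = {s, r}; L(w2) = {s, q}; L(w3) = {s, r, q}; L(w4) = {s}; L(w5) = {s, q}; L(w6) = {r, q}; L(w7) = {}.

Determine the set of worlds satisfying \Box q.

w0

Recall that \Box ψ holds at a world iff ψ holds at every accessible world, and \Diamond ψ holds iff ψ holds at some accessible world.
Let φ = \Box q. Evaluate φ at each world:
  w0 (successors {w0, w3, w5}): φ is true.
  w1 (successors {w1, w5}): φ is false.
  w2 (successors {w0, w1, w2, w3, w6, w7}): φ is false.
  w3 (successors {w1, w2, w3, w4, w5}): φ is false.
  w4 (successors {w4, w6, w7}): φ is false.
  w5 (successors {w1, w2, w3, w4, w5}): φ is false.
  w6 (successors {w1, w4, w5, w6, w7}): φ is false.
  w7 (successors {w1, w2, w3, w7}): φ is false.
For instance, at w3:
  At w3: \Box q requires q at every successor {w1, w2, w3, w4, w5}.
    q fails at w1, so \Box q is false at w3.
Satisfying worlds: {w0}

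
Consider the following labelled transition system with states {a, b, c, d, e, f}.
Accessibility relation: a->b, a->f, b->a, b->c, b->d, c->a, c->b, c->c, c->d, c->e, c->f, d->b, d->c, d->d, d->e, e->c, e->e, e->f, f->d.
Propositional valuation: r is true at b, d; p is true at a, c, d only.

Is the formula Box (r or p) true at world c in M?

Recall that Box ψ holds at a world iff ψ holds at every accessible world, and Dia ψ holds iff ψ holds at some accessible world.
At c: Box (r or p) requires r or p at every successor {a, b, c, d, e, f}.
  r or p fails at e, so Box (r or p) is false at c.

No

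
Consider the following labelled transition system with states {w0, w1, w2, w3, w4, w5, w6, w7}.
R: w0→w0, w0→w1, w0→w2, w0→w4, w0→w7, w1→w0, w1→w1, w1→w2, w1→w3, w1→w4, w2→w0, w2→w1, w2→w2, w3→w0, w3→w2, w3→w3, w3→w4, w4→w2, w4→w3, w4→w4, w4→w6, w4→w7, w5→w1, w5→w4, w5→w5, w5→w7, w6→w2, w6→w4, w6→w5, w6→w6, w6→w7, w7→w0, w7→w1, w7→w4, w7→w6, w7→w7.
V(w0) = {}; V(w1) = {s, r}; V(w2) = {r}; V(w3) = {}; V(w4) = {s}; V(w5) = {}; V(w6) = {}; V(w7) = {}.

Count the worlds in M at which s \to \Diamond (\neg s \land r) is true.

8

Let φ = s \to \Diamond (\neg s \land r). Evaluate φ at each world:
  w0 (successors {w0, w1, w2, w4, w7}): φ is true.
  w1 (successors {w0, w1, w2, w3, w4}): φ is true.
  w2 (successors {w0, w1, w2}): φ is true.
  w3 (successors {w0, w2, w3, w4}): φ is true.
  w4 (successors {w2, w3, w4, w6, w7}): φ is true.
  w5 (successors {w1, w4, w5, w7}): φ is true.
  w6 (successors {w2, w4, w5, w6, w7}): φ is true.
  w7 (successors {w0, w1, w4, w6, w7}): φ is true.
For instance, at w7:
  At w7: s is false, \Diamond (\neg s \land r) is false, so s \to \Diamond (\neg s \land r) is true.
    At w7: \Diamond (\neg s \land r) requires \neg s \land r at some successor in {w0, w1, w4, w6, w7}.
      At w0: \neg s \land r is false.
      At w1: \neg s \land r is false.
      At w4: \neg s \land r is false.
      At w6: \neg s \land r is false.
      At w7: \neg s \land r is false.
    So \Diamond (\neg s \land r) is false at w7.
Satisfying worlds: {w0, w1, w2, w3, w4, w5, w6, w7}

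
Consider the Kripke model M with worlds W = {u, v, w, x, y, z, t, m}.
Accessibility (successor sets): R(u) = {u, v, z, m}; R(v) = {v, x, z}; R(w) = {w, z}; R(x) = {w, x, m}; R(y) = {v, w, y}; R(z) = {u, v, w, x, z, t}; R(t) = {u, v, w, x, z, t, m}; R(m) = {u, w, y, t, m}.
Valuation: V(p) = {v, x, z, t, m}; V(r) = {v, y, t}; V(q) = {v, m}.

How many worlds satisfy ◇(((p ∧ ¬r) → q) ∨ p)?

8

Let φ = ◇(((p ∧ ¬r) → q) ∨ p). Evaluate φ at each world:
  u (successors {u, v, z, m}): φ is true.
  v (successors {v, x, z}): φ is true.
  w (successors {w, z}): φ is true.
  x (successors {w, x, m}): φ is true.
  y (successors {v, w, y}): φ is true.
  z (successors {u, v, w, x, z, t}): φ is true.
  t (successors {u, v, w, x, z, t, m}): φ is true.
  m (successors {u, w, y, t, m}): φ is true.
For instance, at v:
  At v: ◇(((p ∧ ¬r) → q) ∨ p) requires ((p ∧ ¬r) → q) ∨ p at some successor in {v, x, z}.
    ((p ∧ ¬r) → q) ∨ p holds at v, so ◇(((p ∧ ¬r) → q) ∨ p) is true at v.
Satisfying worlds: {u, v, w, x, y, z, t, m}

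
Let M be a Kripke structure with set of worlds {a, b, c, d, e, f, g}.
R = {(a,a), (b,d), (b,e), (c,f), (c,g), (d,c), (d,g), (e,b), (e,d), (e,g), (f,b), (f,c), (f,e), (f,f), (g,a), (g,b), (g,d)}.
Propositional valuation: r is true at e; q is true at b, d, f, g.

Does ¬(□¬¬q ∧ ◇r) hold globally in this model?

Yes

Let φ = ¬(□¬¬q ∧ ◇r). Evaluate φ at each world:
  a (successors {a}): φ is true.
  b (successors {d, e}): φ is true.
  c (successors {f, g}): φ is true.
  d (successors {c, g}): φ is true.
  e (successors {b, d, g}): φ is true.
  f (successors {b, c, e, f}): φ is true.
  g (successors {a, b, d}): φ is true.
For instance, at b:
  At b: □¬¬q ∧ ◇r is false, so ¬(□¬¬q ∧ ◇r) is true.
    At b: □¬¬q is false, ◇r is true, so □¬¬q ∧ ◇r is false.
      At b: □¬¬q requires ¬¬q at every successor {d, e}.
        ¬¬q fails at e, so □¬¬q is false at b.
      At b: ◇r requires r at some successor in {d, e}.
        r holds at e, so ◇r is true at b.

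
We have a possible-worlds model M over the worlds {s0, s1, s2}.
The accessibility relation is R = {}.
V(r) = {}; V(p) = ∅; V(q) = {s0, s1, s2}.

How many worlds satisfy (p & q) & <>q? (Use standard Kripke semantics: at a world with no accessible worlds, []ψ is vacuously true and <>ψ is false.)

0

Recall that <>ψ holds at a world iff ψ holds at some accessible world.
Let φ = (p & q) & <>q. Evaluate φ at each world:
  s0 (successors ∅): φ is false.
  s1 (successors ∅): φ is false.
  s2 (successors ∅): φ is false.
For instance, at s0:
  At s0: p & q is false, <>q is false, so (p & q) & <>q is false.
    At s0: no accessible worlds, so <>q is false.
Satisfying worlds: none.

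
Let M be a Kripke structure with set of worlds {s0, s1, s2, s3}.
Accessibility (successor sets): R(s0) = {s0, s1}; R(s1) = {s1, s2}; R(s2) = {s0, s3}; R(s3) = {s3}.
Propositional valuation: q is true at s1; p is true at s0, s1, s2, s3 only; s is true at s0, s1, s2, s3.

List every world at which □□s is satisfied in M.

Let φ = □□s. Evaluate φ at each world:
  s0 (successors {s0, s1}): φ is true.
  s1 (successors {s1, s2}): φ is true.
  s2 (successors {s0, s3}): φ is true.
  s3 (successors {s3}): φ is true.
For instance, at s2:
  At s2: □□s requires □s at every successor {s0, s3}.
      At s0: □s requires s at every successor {s0, s1}.
        At s0: s is true.
        At s1: s is true.
      So □s is true at s0.
      At s3: □s requires s at every successor {s3}.
        At s3: s is true.
      So □s is true at s3.
  So □□s is true at s2.
Satisfying worlds: {s0, s1, s2, s3}

s0, s1, s2, s3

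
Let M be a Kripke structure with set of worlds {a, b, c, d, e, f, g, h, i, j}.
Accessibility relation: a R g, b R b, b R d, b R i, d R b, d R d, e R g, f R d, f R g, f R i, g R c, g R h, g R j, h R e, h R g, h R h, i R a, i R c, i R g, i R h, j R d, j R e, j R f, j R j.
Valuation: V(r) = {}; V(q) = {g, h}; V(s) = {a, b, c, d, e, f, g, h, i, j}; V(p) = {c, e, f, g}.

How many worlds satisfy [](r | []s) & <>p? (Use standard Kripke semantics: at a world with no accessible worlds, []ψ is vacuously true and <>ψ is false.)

Recall that []ψ holds at a world iff ψ holds at every accessible world, and <>ψ holds iff ψ holds at some accessible world.
Let φ = [](r | []s) & <>p. Evaluate φ at each world:
  a (successors {g}): φ is true.
  b (successors {b, d, i}): φ is false.
  c (successors ∅): φ is false.
  d (successors {b, d}): φ is false.
  e (successors {g}): φ is true.
  f (successors {d, g, i}): φ is true.
  g (successors {c, h, j}): φ is true.
  h (successors {e, g, h}): φ is true.
  i (successors {a, c, g, h}): φ is true.
  j (successors {d, e, f, j}): φ is true.
For instance, at d:
  At d: [](r | []s) is true, <>p is false, so [](r | []s) & <>p is false.
    At d: [](r | []s) requires r | []s at every successor {b, d}.
      At b: r | []s is true.
      At d: r | []s is true.
    So [](r | []s) is true at d.
    At d: <>p requires p at some successor in {b, d}.
      At b: p is false.
      At d: p is false.
    So <>p is false at d.
Satisfying worlds: {a, e, f, g, h, i, j}

7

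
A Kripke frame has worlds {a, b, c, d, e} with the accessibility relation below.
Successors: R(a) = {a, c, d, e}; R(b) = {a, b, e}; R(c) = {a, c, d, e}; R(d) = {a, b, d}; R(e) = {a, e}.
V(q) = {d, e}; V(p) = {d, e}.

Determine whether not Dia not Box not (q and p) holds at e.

At e: Dia not Box not (q and p) is true, so not Dia not Box not (q and p) is false.
  At e: Dia not Box not (q and p) requires not Box not (q and p) at some successor in {a, e}.
    not Box not (q and p) holds at a, so Dia not Box not (q and p) is true at e.
      At a: Box not (q and p) is false, so not Box not (q and p) is true.

No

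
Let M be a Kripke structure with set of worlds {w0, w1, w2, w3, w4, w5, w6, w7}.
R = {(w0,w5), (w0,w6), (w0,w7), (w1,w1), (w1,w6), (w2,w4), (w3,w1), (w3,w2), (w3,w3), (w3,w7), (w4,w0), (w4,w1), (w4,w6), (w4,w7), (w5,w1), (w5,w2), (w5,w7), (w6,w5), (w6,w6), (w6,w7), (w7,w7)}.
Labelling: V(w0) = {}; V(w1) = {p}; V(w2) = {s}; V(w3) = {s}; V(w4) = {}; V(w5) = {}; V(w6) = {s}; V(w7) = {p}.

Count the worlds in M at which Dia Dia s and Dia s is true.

Let φ = Dia Dia s and Dia s. Evaluate φ at each world:
  w0 (successors {w5, w6, w7}): φ is true.
  w1 (successors {w1, w6}): φ is true.
  w2 (successors {w4}): φ is false.
  w3 (successors {w1, w2, w3, w7}): φ is true.
  w4 (successors {w0, w1, w6, w7}): φ is true.
  w5 (successors {w1, w2, w7}): φ is true.
  w6 (successors {w5, w6, w7}): φ is true.
  w7 (successors {w7}): φ is false.
For instance, at w0:
  At w0: Dia Dia s is true, Dia s is true, so Dia Dia s and Dia s is true.
    At w0: Dia Dia s requires Dia s at some successor in {w5, w6, w7}.
      Dia s holds at w5, so Dia Dia s is true at w0.
    At w0: Dia s requires s at some successor in {w5, w6, w7}.
      s holds at w6, so Dia s is true at w0.
Satisfying worlds: {w0, w1, w3, w4, w5, w6}

6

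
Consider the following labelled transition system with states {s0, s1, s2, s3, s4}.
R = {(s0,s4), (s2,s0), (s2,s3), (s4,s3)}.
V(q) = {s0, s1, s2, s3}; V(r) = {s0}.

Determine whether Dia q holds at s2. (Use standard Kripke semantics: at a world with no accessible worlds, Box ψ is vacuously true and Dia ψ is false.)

Yes

Recall that Dia ψ holds at a world iff ψ holds at some accessible world.
At s2: Dia q requires q at some successor in {s0, s3}.
  q holds at s0, so Dia q is true at s2.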